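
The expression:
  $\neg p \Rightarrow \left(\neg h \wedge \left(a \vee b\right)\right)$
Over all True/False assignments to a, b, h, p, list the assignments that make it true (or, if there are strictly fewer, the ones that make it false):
is false only for:
  a=False, b=False, h=False, p=False;
  a=False, b=False, h=True, p=False;
  a=False, b=True, h=True, p=False;
  a=True, b=False, h=True, p=False;
  a=True, b=True, h=True, p=False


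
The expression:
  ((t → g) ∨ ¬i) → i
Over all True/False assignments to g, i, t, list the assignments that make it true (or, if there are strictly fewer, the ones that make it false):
is true only for:
  g=False, i=True, t=False;
  g=False, i=True, t=True;
  g=True, i=True, t=False;
  g=True, i=True, t=True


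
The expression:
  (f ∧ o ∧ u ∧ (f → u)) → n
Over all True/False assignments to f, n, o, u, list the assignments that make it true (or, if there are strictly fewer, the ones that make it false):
is false only for:
  f=True, n=False, o=True, u=True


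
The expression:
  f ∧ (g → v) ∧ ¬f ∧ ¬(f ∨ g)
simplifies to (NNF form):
False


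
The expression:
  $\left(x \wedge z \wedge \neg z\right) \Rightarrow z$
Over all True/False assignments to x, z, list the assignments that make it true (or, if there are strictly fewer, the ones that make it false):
is always true.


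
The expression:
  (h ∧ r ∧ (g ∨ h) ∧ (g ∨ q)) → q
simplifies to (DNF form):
q ∨ ¬g ∨ ¬h ∨ ¬r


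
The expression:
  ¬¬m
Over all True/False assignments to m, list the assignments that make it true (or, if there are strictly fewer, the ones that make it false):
is true only for:
  m=True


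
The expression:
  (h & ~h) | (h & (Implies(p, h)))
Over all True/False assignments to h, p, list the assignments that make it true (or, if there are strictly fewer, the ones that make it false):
is true only for:
  h=True, p=False;
  h=True, p=True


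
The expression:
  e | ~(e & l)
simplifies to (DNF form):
True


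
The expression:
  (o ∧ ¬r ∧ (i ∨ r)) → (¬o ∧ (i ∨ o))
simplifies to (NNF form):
r ∨ ¬i ∨ ¬o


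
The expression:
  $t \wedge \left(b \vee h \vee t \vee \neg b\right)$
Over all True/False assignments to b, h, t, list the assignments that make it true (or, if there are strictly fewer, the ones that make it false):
is true only for:
  b=False, h=False, t=True;
  b=False, h=True, t=True;
  b=True, h=False, t=True;
  b=True, h=True, t=True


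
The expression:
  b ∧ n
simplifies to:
b ∧ n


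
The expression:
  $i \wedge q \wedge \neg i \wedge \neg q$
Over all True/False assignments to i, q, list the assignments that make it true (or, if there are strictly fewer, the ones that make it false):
is never true.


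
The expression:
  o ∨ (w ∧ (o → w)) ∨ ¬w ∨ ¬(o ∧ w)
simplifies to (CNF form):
True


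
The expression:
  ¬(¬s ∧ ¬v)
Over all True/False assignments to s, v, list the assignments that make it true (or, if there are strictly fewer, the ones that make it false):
is false only for:
  s=False, v=False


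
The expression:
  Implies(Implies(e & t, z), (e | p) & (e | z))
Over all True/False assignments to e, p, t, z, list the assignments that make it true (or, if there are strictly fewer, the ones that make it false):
is false only for:
  e=False, p=False, t=False, z=False;
  e=False, p=False, t=False, z=True;
  e=False, p=False, t=True, z=False;
  e=False, p=False, t=True, z=True;
  e=False, p=True, t=False, z=False;
  e=False, p=True, t=True, z=False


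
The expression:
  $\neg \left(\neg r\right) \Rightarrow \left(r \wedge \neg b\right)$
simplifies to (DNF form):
$\neg b \vee \neg r$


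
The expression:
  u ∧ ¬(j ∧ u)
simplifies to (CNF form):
u ∧ ¬j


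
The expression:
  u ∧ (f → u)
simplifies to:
u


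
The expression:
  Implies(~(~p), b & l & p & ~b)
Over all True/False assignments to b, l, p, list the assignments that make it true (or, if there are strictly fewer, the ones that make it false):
is true only for:
  b=False, l=False, p=False;
  b=False, l=True, p=False;
  b=True, l=False, p=False;
  b=True, l=True, p=False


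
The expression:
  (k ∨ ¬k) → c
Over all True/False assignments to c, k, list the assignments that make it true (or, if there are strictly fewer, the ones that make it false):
is true only for:
  c=True, k=False;
  c=True, k=True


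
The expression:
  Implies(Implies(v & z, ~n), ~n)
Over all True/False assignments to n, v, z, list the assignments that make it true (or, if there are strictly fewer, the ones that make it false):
is false only for:
  n=True, v=False, z=False;
  n=True, v=False, z=True;
  n=True, v=True, z=False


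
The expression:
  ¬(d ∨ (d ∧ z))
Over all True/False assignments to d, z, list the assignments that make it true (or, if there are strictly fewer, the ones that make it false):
is true only for:
  d=False, z=False;
  d=False, z=True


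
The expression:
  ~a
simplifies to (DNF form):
~a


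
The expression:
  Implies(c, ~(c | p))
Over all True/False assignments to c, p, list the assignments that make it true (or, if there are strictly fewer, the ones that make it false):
is true only for:
  c=False, p=False;
  c=False, p=True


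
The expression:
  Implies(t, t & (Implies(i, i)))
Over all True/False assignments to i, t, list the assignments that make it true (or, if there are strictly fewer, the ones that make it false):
is always true.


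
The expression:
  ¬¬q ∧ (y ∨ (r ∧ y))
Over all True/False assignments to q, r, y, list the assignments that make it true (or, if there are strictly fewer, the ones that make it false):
is true only for:
  q=True, r=False, y=True;
  q=True, r=True, y=True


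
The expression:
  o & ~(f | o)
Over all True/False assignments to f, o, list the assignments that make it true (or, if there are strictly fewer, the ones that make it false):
is never true.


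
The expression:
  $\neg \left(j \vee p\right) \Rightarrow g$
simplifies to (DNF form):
$g \vee j \vee p$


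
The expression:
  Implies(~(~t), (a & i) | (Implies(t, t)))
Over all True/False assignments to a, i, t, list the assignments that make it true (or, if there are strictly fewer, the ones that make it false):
is always true.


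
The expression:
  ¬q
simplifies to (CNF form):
¬q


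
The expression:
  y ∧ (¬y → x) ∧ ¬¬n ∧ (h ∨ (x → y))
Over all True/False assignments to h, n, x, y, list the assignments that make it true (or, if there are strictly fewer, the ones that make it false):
is true only for:
  h=False, n=True, x=False, y=True;
  h=False, n=True, x=True, y=True;
  h=True, n=True, x=False, y=True;
  h=True, n=True, x=True, y=True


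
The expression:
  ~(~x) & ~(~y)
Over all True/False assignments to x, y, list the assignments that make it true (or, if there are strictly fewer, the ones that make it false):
is true only for:
  x=True, y=True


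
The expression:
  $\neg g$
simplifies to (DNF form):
$\neg g$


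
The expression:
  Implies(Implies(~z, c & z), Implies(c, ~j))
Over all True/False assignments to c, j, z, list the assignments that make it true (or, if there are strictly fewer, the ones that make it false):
is false only for:
  c=True, j=True, z=True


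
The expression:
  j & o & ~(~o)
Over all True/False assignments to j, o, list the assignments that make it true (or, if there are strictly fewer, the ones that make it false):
is true only for:
  j=True, o=True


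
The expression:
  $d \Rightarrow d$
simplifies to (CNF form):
$\text{True}$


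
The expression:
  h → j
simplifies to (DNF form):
j ∨ ¬h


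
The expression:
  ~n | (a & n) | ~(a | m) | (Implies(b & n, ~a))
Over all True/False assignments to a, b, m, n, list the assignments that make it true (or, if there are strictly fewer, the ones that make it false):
is always true.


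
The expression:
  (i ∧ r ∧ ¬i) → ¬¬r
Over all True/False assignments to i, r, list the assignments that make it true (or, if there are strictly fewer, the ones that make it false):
is always true.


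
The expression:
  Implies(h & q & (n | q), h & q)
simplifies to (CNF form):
True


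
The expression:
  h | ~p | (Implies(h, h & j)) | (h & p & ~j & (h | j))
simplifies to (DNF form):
True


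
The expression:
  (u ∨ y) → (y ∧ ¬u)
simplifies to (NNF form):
¬u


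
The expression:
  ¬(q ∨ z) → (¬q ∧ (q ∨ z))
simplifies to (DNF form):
q ∨ z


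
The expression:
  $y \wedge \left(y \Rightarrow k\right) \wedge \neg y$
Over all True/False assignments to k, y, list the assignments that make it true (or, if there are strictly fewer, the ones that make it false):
is never true.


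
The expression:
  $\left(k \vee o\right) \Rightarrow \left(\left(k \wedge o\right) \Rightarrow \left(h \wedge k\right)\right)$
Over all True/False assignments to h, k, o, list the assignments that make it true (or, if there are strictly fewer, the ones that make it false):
is false only for:
  h=False, k=True, o=True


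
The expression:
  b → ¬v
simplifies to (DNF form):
¬b ∨ ¬v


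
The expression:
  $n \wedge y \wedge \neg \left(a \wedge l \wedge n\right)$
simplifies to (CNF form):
$n \wedge y \wedge \left(\neg a \vee \neg l\right)$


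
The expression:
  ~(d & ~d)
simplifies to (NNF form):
True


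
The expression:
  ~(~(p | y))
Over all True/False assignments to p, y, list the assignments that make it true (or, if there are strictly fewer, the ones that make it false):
is false only for:
  p=False, y=False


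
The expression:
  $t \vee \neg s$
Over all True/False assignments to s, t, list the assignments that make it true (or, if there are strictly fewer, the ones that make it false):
is false only for:
  s=True, t=False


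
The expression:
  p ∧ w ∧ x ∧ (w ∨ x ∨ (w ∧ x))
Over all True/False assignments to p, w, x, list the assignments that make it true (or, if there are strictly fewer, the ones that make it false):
is true only for:
  p=True, w=True, x=True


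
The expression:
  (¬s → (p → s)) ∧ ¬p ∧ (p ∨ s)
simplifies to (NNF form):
s ∧ ¬p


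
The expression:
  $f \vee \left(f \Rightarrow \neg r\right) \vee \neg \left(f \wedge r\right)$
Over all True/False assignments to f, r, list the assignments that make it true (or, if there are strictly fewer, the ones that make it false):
is always true.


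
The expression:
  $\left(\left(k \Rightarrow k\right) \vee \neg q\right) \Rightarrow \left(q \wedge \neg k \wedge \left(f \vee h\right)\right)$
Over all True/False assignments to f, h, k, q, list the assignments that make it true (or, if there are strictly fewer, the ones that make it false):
is true only for:
  f=False, h=True, k=False, q=True;
  f=True, h=False, k=False, q=True;
  f=True, h=True, k=False, q=True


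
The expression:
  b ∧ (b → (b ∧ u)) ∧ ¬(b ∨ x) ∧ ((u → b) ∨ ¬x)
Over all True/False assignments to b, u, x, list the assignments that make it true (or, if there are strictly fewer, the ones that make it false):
is never true.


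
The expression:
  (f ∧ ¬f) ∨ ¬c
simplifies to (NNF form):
¬c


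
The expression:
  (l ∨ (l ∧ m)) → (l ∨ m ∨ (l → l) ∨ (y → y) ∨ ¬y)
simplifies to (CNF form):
True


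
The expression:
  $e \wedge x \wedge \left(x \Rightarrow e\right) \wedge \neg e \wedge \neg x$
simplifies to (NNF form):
$\text{False}$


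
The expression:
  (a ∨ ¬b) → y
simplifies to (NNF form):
y ∨ (b ∧ ¬a)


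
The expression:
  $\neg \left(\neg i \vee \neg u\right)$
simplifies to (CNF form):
$i \wedge u$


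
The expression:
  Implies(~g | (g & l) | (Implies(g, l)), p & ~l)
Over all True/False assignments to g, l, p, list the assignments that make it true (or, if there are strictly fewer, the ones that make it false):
is true only for:
  g=False, l=False, p=True;
  g=True, l=False, p=False;
  g=True, l=False, p=True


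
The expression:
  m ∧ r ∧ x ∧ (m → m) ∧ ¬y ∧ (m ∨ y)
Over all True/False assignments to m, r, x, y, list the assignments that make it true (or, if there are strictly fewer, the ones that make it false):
is true only for:
  m=True, r=True, x=True, y=False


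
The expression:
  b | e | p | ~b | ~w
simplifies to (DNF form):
True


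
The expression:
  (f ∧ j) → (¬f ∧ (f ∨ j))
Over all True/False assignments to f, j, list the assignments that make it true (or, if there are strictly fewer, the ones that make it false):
is false only for:
  f=True, j=True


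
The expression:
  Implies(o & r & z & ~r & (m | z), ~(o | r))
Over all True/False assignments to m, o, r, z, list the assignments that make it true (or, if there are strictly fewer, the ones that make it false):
is always true.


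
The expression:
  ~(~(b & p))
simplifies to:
b & p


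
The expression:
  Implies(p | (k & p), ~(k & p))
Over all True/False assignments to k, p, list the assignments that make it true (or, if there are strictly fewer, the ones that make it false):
is false only for:
  k=True, p=True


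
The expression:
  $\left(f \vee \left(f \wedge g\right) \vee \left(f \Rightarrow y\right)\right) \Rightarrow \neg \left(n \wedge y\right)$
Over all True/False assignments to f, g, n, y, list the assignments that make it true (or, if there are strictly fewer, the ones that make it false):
is false only for:
  f=False, g=False, n=True, y=True;
  f=False, g=True, n=True, y=True;
  f=True, g=False, n=True, y=True;
  f=True, g=True, n=True, y=True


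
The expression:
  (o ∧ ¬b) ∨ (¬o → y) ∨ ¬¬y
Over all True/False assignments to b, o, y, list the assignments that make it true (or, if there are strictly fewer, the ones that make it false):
is false only for:
  b=False, o=False, y=False;
  b=True, o=False, y=False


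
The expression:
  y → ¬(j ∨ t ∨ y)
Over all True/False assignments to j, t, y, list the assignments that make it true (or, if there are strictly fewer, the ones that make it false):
is true only for:
  j=False, t=False, y=False;
  j=False, t=True, y=False;
  j=True, t=False, y=False;
  j=True, t=True, y=False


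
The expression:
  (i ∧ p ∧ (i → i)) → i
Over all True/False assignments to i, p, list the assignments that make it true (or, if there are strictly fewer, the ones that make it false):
is always true.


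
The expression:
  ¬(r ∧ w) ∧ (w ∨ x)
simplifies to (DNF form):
(w ∧ ¬r) ∨ (x ∧ ¬w)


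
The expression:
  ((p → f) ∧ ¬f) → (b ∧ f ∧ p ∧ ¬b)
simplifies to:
f ∨ p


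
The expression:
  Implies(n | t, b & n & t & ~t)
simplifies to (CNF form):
~n & ~t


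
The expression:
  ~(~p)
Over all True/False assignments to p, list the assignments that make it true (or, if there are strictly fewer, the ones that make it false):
is true only for:
  p=True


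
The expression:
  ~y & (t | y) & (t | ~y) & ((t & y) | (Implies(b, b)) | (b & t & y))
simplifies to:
t & ~y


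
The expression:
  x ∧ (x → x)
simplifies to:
x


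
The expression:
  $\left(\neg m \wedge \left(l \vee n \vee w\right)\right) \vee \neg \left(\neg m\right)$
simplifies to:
$l \vee m \vee n \vee w$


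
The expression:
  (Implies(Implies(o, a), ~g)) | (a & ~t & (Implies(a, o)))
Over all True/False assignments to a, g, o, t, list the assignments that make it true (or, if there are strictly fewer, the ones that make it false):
is false only for:
  a=False, g=True, o=False, t=False;
  a=False, g=True, o=False, t=True;
  a=True, g=True, o=False, t=False;
  a=True, g=True, o=False, t=True;
  a=True, g=True, o=True, t=True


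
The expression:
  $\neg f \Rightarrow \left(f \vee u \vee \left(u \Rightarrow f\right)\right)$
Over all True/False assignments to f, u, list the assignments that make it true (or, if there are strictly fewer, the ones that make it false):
is always true.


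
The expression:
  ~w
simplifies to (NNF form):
~w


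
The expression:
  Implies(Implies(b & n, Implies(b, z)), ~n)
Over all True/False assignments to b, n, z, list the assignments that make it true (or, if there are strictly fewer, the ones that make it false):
is false only for:
  b=False, n=True, z=False;
  b=False, n=True, z=True;
  b=True, n=True, z=True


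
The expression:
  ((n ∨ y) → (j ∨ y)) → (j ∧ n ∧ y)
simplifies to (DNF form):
(j ∧ n ∧ y) ∨ (n ∧ ¬j ∧ ¬y)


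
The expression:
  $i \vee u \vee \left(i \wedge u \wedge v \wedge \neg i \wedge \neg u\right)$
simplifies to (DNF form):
$i \vee u$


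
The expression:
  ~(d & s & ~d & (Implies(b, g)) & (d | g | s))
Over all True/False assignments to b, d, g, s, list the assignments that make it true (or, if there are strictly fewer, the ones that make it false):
is always true.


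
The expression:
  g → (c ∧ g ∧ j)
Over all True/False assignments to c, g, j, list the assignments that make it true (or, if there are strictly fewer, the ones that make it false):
is false only for:
  c=False, g=True, j=False;
  c=False, g=True, j=True;
  c=True, g=True, j=False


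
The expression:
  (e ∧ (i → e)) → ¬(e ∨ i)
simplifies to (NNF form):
¬e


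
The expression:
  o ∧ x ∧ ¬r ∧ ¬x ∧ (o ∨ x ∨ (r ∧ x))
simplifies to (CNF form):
False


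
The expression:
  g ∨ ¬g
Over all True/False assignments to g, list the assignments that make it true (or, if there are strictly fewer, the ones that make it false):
is always true.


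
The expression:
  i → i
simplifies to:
True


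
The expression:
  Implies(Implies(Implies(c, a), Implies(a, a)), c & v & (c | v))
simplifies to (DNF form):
c & v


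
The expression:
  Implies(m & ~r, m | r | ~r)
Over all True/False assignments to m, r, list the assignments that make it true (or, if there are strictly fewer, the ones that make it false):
is always true.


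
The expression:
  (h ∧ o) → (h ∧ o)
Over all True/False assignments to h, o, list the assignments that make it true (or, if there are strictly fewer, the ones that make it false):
is always true.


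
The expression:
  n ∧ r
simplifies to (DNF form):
n ∧ r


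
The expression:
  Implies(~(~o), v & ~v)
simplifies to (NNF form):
~o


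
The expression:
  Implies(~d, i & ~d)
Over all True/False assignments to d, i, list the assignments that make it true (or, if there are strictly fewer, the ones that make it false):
is false only for:
  d=False, i=False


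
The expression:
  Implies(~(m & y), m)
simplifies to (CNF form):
m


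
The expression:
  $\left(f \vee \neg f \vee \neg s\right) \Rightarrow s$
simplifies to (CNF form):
$s$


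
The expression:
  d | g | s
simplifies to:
d | g | s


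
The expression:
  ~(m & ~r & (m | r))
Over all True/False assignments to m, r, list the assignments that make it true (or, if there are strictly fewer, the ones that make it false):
is false only for:
  m=True, r=False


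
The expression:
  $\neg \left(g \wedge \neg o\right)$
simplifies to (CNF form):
$o \vee \neg g$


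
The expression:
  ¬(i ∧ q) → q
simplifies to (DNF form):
q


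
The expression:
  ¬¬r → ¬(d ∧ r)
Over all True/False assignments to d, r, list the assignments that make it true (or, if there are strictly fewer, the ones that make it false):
is false only for:
  d=True, r=True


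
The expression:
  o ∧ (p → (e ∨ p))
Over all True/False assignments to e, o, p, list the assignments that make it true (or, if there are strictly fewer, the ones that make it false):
is true only for:
  e=False, o=True, p=False;
  e=False, o=True, p=True;
  e=True, o=True, p=False;
  e=True, o=True, p=True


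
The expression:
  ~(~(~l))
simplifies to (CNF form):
~l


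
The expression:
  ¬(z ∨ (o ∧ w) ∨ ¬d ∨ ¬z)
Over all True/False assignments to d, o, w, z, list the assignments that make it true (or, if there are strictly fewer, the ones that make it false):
is never true.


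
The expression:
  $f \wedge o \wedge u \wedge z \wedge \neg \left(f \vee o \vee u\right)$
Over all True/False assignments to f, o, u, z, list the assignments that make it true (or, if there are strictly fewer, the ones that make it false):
is never true.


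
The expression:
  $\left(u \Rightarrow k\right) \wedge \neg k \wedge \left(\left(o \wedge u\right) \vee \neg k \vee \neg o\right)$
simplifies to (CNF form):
$\neg k \wedge \neg u$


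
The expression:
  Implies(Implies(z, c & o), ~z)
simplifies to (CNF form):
~c | ~o | ~z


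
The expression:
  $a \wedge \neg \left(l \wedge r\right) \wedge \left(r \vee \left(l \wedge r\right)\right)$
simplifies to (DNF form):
$a \wedge r \wedge \neg l$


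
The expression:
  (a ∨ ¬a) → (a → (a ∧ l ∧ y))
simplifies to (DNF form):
(l ∧ y) ∨ ¬a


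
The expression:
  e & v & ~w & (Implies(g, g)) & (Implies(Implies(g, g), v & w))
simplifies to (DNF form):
False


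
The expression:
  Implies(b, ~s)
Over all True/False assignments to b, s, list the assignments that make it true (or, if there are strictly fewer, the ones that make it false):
is false only for:
  b=True, s=True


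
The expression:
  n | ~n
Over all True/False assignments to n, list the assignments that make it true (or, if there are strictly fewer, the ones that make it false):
is always true.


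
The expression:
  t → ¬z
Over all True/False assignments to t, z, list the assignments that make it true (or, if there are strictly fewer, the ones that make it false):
is false only for:
  t=True, z=True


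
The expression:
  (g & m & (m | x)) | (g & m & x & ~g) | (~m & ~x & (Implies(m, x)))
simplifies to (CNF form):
(g | ~m) & (m | ~x)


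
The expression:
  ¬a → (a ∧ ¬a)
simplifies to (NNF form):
a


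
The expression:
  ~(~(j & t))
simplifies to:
j & t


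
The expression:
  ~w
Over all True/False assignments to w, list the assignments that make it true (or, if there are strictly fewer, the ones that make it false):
is true only for:
  w=False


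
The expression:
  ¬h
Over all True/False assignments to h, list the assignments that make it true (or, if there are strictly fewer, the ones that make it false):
is true only for:
  h=False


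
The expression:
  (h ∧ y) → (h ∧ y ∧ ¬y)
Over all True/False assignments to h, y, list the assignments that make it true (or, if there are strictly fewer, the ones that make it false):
is false only for:
  h=True, y=True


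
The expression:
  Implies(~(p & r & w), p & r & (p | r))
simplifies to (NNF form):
p & r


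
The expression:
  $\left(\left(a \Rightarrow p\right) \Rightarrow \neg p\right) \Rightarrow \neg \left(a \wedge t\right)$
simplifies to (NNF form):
$p \vee \neg a \vee \neg t$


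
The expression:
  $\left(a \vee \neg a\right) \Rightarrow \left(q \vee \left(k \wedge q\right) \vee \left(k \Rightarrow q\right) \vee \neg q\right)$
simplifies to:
$\text{True}$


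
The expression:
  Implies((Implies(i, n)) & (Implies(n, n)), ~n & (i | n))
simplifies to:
i & ~n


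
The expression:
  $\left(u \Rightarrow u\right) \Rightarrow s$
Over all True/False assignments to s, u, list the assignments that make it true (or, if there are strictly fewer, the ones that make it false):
is true only for:
  s=True, u=False;
  s=True, u=True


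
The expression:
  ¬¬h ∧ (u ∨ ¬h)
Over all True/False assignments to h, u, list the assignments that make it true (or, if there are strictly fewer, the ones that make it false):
is true only for:
  h=True, u=True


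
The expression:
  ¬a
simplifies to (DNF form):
¬a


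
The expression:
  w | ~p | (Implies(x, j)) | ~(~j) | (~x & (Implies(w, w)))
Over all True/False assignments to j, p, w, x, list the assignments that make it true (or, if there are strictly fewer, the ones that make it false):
is false only for:
  j=False, p=True, w=False, x=True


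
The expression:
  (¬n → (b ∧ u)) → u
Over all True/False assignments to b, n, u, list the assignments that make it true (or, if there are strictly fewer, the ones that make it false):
is false only for:
  b=False, n=True, u=False;
  b=True, n=True, u=False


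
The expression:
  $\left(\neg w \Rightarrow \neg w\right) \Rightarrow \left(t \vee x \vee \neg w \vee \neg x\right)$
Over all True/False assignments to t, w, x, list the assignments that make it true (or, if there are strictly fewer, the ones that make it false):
is always true.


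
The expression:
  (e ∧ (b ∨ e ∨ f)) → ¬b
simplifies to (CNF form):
¬b ∨ ¬e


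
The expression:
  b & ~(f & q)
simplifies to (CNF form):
b & (~f | ~q)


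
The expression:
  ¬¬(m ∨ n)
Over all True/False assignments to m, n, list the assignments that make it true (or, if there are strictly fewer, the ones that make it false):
is false only for:
  m=False, n=False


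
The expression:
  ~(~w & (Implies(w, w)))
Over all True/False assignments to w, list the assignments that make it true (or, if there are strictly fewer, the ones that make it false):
is true only for:
  w=True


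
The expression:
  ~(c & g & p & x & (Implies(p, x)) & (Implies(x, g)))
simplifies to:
~c | ~g | ~p | ~x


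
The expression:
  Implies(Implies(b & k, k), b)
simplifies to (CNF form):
b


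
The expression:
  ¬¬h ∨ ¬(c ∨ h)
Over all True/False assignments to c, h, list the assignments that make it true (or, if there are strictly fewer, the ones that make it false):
is false only for:
  c=True, h=False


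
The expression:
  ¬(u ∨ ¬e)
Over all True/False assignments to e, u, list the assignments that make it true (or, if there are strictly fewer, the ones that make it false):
is true only for:
  e=True, u=False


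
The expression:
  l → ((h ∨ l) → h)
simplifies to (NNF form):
h ∨ ¬l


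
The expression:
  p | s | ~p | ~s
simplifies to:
True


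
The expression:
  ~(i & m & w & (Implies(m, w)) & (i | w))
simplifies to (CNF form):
~i | ~m | ~w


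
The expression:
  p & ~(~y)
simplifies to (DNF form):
p & y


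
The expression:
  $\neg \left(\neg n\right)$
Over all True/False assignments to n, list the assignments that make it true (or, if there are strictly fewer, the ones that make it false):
is true only for:
  n=True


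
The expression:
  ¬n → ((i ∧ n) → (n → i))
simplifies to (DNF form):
True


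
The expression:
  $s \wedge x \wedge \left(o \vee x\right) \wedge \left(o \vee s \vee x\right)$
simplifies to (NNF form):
$s \wedge x$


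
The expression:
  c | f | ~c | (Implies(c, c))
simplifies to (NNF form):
True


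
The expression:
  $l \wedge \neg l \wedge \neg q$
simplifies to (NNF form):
$\text{False}$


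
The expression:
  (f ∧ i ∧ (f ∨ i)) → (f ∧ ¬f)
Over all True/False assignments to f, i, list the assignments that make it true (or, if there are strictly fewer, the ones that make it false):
is false only for:
  f=True, i=True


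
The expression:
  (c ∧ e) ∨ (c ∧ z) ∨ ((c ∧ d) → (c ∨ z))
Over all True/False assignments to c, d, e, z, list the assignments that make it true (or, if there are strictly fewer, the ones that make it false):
is always true.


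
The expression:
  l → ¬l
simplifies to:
¬l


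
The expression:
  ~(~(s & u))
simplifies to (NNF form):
s & u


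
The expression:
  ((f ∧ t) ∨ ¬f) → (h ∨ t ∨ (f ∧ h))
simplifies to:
f ∨ h ∨ t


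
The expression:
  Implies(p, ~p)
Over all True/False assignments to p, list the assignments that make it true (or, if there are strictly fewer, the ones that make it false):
is true only for:
  p=False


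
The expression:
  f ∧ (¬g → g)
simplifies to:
f ∧ g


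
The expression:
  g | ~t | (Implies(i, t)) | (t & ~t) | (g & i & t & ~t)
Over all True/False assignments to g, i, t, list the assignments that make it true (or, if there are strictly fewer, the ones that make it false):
is always true.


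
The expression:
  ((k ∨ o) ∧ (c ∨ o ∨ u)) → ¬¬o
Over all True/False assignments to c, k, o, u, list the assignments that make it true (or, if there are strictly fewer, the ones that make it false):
is false only for:
  c=False, k=True, o=False, u=True;
  c=True, k=True, o=False, u=False;
  c=True, k=True, o=False, u=True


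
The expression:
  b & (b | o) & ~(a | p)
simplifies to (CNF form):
b & ~a & ~p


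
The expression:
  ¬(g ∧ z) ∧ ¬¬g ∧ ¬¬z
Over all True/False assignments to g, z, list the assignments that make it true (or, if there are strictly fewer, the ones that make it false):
is never true.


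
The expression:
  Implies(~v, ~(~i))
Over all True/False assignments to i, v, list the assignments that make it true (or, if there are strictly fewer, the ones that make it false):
is false only for:
  i=False, v=False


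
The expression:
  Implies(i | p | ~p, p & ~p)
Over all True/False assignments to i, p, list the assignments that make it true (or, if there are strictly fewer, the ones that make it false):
is never true.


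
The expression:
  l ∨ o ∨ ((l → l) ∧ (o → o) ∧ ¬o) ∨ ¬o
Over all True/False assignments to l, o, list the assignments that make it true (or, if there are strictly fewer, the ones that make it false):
is always true.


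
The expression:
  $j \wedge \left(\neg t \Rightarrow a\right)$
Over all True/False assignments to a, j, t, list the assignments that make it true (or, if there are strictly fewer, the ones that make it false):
is true only for:
  a=False, j=True, t=True;
  a=True, j=True, t=False;
  a=True, j=True, t=True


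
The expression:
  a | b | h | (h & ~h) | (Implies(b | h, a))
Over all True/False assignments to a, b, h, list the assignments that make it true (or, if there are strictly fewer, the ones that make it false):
is always true.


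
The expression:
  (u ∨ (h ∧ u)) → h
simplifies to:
h ∨ ¬u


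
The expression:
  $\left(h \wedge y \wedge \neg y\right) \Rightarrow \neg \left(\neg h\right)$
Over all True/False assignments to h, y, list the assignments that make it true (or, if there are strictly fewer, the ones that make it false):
is always true.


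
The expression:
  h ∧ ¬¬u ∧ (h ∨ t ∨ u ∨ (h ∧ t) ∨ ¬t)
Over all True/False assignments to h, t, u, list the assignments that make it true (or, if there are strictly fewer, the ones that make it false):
is true only for:
  h=True, t=False, u=True;
  h=True, t=True, u=True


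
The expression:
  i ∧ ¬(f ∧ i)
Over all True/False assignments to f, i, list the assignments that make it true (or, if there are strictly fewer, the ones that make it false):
is true only for:
  f=False, i=True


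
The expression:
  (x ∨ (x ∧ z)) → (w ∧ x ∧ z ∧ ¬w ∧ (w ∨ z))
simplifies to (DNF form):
¬x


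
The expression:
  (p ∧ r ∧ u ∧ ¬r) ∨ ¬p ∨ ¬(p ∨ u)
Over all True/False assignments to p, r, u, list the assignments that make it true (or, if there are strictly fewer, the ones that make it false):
is true only for:
  p=False, r=False, u=False;
  p=False, r=False, u=True;
  p=False, r=True, u=False;
  p=False, r=True, u=True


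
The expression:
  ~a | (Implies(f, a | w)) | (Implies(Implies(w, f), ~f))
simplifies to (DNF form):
True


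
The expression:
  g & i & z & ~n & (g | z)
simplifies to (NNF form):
g & i & z & ~n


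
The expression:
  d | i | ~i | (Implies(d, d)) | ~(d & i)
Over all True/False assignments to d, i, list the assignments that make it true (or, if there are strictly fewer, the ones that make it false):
is always true.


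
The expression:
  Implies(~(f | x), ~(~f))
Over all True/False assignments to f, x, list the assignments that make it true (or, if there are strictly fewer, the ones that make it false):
is false only for:
  f=False, x=False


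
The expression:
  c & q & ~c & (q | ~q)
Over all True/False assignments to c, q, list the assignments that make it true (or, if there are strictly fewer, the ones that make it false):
is never true.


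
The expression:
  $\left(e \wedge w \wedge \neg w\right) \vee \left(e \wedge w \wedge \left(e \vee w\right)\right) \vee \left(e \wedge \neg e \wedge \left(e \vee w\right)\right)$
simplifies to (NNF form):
$e \wedge w$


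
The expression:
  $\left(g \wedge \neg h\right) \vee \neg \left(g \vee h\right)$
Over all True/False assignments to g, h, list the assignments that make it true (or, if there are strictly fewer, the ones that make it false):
is true only for:
  g=False, h=False;
  g=True, h=False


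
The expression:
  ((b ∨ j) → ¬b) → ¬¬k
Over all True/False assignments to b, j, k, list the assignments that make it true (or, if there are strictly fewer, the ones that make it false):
is false only for:
  b=False, j=False, k=False;
  b=False, j=True, k=False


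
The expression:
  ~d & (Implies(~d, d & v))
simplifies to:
False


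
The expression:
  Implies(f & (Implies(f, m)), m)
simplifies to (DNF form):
True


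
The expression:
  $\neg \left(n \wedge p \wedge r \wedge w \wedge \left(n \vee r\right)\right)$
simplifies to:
$\neg n \vee \neg p \vee \neg r \vee \neg w$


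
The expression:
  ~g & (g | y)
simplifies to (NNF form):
y & ~g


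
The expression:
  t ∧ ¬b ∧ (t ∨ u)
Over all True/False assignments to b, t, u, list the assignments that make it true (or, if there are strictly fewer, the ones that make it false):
is true only for:
  b=False, t=True, u=False;
  b=False, t=True, u=True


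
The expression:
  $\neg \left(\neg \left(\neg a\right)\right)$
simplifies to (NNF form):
$\neg a$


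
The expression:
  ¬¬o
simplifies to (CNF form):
o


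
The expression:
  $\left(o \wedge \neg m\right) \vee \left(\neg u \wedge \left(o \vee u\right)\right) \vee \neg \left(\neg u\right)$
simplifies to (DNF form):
$o \vee u$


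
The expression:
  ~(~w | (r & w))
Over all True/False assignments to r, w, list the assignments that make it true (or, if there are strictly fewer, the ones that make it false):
is true only for:
  r=False, w=True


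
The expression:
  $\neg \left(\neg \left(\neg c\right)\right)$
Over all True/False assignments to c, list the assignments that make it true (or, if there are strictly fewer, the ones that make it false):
is true only for:
  c=False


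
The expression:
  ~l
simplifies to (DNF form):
~l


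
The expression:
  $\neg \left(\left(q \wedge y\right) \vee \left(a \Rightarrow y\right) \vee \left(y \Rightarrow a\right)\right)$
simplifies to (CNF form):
$\text{False}$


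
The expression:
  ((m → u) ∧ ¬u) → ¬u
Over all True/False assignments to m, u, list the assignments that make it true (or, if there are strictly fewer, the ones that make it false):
is always true.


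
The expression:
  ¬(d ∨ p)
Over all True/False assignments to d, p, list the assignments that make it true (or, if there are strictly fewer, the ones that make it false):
is true only for:
  d=False, p=False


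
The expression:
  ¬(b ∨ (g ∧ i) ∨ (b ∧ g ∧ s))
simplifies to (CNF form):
¬b ∧ (¬g ∨ ¬i)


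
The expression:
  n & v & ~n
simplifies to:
False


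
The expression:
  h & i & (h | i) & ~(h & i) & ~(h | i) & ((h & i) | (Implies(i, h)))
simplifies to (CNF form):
False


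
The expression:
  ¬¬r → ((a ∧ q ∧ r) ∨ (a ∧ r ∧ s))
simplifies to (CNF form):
(a ∨ ¬r) ∧ (q ∨ s ∨ ¬r)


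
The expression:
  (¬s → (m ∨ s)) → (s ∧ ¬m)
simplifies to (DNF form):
¬m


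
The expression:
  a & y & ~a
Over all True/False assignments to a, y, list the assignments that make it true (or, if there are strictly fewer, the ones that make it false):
is never true.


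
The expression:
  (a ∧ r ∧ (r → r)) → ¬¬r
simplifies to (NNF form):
True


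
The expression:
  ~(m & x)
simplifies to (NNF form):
~m | ~x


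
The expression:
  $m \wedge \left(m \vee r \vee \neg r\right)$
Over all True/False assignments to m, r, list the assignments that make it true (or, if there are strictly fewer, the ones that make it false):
is true only for:
  m=True, r=False;
  m=True, r=True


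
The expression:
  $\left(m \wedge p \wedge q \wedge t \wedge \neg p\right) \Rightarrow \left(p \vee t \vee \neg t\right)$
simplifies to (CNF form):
$\text{True}$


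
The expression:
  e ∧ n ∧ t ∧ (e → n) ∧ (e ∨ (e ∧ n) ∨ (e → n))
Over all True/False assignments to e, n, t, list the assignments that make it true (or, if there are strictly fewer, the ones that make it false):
is true only for:
  e=True, n=True, t=True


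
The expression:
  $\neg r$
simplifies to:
$\neg r$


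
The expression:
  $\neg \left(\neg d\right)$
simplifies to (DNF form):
$d$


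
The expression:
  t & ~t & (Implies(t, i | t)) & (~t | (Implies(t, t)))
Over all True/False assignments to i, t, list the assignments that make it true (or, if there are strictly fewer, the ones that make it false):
is never true.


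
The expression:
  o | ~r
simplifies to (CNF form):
o | ~r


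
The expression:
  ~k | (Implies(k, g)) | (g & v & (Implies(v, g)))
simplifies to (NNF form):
g | ~k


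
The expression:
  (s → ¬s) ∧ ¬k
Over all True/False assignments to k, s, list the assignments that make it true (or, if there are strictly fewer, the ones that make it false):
is true only for:
  k=False, s=False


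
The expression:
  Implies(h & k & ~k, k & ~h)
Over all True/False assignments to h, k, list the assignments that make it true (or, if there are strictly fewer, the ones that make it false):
is always true.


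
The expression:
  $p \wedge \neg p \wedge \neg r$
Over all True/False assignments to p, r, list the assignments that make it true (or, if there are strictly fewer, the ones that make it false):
is never true.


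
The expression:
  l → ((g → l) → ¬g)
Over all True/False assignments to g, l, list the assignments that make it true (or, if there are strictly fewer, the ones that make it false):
is false only for:
  g=True, l=True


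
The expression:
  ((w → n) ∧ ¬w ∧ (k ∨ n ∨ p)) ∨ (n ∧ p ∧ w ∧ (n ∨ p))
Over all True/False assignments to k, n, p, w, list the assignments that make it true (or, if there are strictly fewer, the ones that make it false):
is false only for:
  k=False, n=False, p=False, w=False;
  k=False, n=False, p=False, w=True;
  k=False, n=False, p=True, w=True;
  k=False, n=True, p=False, w=True;
  k=True, n=False, p=False, w=True;
  k=True, n=False, p=True, w=True;
  k=True, n=True, p=False, w=True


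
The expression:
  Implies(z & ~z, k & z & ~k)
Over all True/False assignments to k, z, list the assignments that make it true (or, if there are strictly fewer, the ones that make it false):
is always true.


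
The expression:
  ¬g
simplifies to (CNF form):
¬g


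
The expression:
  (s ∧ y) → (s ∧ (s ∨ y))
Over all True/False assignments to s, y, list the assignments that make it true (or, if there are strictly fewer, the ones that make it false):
is always true.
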